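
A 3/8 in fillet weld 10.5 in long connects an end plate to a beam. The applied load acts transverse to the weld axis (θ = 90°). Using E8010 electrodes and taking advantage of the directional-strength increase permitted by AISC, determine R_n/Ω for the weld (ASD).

R_n/Ω ≈ 100 kip

E80XX → F_EXX = 80 ksi.
t_e = 0.707 × 0.375 = 0.2651 in; A_we = 0.2651 × 10.5 = 2.784 in².
Directional factor: 1.0 + 0.5 sin^1.5(90°) = 1.5.
F_nw = 0.6 × 80 × 1.5 = 72 ksi.
R_n/Ω = (72 × 2.784) / 2.0 = 100.2 kip.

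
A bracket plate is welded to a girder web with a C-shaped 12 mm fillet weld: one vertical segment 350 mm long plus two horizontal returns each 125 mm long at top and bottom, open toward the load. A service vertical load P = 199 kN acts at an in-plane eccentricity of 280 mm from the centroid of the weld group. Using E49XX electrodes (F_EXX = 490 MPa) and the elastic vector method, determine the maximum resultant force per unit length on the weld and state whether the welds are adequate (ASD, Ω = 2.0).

Total weld length L_w = 600 mm. Treat welds as unit-width lines.
Centroid: x̄ = 2×125×62.5 / 600 = 26.04 mm from the vertical weld.
Polar moment about centroid: J = I_x + I_y = [350³/12 + 2×125×175²] + [350×26.04² + 2(125³/12 + 125×36.46²)] = 12120000 mm³.
Direct shear f_v = P/L_w = 199×10³ / 600 = 331.7 N/mm (vertical).
Torsion M = P·e = 199×10³ × 280 = 55720000 N·mm.
Critical point at (x, y) = (98.96, 175) from centroid. f_tx = M·y/J = 804.2 N/mm; f_ty = M·x/J = 454.8 N/mm.
Resultant f_max = √[f_tx² + (f_v + f_ty)²] = √[804.2² + (331.7 + 454.8)²] = 1125 N/mm.
Capacity per unit length: r_n/Ω = (1/2.0) × 0.6 × 490 × (0.707 × 12) = 1247 N/mm.
1125 ≤ 1247 → adequate.

f_max ≈ 1120 N/mm; adequate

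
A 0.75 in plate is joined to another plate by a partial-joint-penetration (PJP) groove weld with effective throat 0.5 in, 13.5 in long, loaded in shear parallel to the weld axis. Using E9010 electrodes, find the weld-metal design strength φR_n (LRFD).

φR_n ≈ 273 kips

E90XX → F_EXX = 90 ksi.
Effective throat (given) t_e = 0.5 in.
A_we = 0.5 × 13.5 = 6.75 in².
F_nw = 0.6 F_EXX = 54 ksi.
φR_n = 0.75 × 54 × 6.75 = 273.4 kips.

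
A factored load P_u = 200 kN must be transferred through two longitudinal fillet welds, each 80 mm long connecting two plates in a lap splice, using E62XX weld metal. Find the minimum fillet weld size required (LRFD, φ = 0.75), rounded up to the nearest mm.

E62XX → F_EXX = 620 MPa.
Total weld length L = 160 mm.
Required throat t_e = P_u / (φ × 0.6 F_EXX × L) = 200 / (0.75 × 0.6 × 620 × 160 × 10⁻³) = 4.48 mm.
Required leg w = t_e / 0.707 = 6.337 mm → use 7 mm.

w = 7 mm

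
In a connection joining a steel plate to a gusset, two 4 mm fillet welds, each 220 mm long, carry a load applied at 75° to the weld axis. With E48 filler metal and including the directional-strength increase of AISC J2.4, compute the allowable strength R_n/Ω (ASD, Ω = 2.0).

R_n/Ω ≈ 264 kN

E48XX → F_EXX = 480 MPa.
t_e = 0.707 × 4 = 2.828 mm; A_we = 2.828 × 440 = 1244 mm².
Directional factor: 1.0 + 0.5 sin^1.5(75°) = 1.475.
F_nw = 0.6 × 480 × 1.475 = 424.7 MPa.
R_n/Ω = (424.7 × 1244) / 2.0 × 10⁻³ = 264.2 kN.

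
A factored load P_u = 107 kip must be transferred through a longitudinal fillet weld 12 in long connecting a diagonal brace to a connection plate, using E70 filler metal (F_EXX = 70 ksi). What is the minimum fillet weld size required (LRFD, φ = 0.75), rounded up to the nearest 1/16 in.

Total weld length L = 12 in.
Required throat t_e = P_u / (φ × 0.6 F_EXX × L) = 107 / (0.75 × 0.6 × 70 × 12) = 0.2831 in.
Required leg w = t_e / 0.707 = 0.4004 in → use 7/16 in.

w = 7/16 in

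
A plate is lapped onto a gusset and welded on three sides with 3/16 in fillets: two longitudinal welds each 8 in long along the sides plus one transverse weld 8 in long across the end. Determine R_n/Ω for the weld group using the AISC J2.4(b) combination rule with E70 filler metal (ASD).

R_n/Ω ≈ 71.3 kips

E70XX → F_EXX = 70 ksi.
t_e = 0.707 × 0.1875 = 0.1326 in.
R_nwl = 0.6 × 70 × 0.1326 × 16 = 89.08 kips (longitudinal, 2 welds).
R_nwt = 0.6 × 70 × 0.1326 × 8 = 44.54 kips (transverse, base value).
(i) R_nwl + R_nwt = 133.6 kips; (ii) 0.85 R_nwl + 1.5 R_nwt = 142.5 kips.
R_n = max = 142.5 kips [governs: (ii)]; R_n/Ω = 71.27 kips.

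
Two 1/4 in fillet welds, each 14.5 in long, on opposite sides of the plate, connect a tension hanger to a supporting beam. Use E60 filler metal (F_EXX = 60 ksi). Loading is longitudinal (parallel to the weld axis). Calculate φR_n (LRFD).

Effective throat t_e = 0.707 × 0.25 = 0.1767 in.
Total length L = 29 in; A_we = 0.1767 × 29 = 5.126 in².
F_nw = 0.6 F_EXX = 0.6 × 60 = 36 ksi.
φR_n = 0.75 × 36 × 5.126 = 138.4 kip.

φR_n ≈ 138 kip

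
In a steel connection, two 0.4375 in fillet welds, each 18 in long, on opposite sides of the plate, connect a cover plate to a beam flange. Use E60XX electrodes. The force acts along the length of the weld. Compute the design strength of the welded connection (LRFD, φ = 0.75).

E60XX → F_EXX = 60 ksi.
Effective throat t_e = 0.707 × 0.4375 = 0.3093 in.
Total length L = 36 in; A_we = 0.3093 × 36 = 11.14 in².
F_nw = 0.6 F_EXX = 0.6 × 60 = 36 ksi.
φR_n = 0.75 × 36 × 11.14 = 300.7 kips.

φR_n ≈ 301 kips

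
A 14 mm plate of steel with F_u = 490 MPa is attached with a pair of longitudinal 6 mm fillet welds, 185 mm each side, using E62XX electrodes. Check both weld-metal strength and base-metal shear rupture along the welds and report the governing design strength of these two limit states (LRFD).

E62XX → F_EXX = 620 MPa.
t_e = 0.707 × 6 = 4.242 mm; L = 370 mm.
Weld metal: φR_n = 0.75 × 0.6 × 620 × 4.242 × 370 × 10⁻³ = 437.9 kN.
Base metal (shear rupture): φR_n = 0.75 × 0.6 × 490 × 14 × 370 × 10⁻³ = 1142 kN.
Governing: weld metal.

φR_n ≈ 438 kN (weld metal governs)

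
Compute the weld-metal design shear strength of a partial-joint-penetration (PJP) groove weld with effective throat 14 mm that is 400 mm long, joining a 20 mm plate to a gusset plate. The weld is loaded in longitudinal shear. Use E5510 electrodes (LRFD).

E55XX → F_EXX = 550 MPa.
Effective throat (given) t_e = 14 mm.
A_we = 14 × 400 = 5600 mm².
F_nw = 0.6 F_EXX = 330 MPa.
φR_n = 0.75 × 330 × 5600 × 10⁻³ = 1386 kN.

φR_n ≈ 1390 kN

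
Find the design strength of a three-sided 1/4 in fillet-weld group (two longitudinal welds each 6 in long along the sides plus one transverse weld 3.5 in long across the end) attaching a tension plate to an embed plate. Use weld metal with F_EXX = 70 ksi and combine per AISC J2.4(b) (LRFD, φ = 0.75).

t_e = 0.707 × 0.25 = 0.1767 in.
R_nwl = 0.6 × 70 × 0.1767 × 12 = 89.08 kips (longitudinal, 2 welds).
R_nwt = 0.6 × 70 × 0.1767 × 3.5 = 25.98 kips (transverse, base value).
(i) R_nwl + R_nwt = 115.1 kips; (ii) 0.85 R_nwl + 1.5 R_nwt = 114.7 kips.
R_n = max = 115.1 kips [governs: (i)]; φR_n = 86.3 kips.

φR_n ≈ 86.3 kips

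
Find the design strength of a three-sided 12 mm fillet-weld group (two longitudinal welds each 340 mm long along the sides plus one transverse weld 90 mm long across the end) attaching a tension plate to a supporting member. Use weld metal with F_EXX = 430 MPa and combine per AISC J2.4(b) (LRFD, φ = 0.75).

φR_n ≈ 1260 kN

t_e = 0.707 × 12 = 8.484 mm.
R_nwl = 0.6 × 430 × 8.484 × 680 × 10⁻³ = 1488 kN (longitudinal, 2 welds).
R_nwt = 0.6 × 430 × 8.484 × 90 × 10⁻³ = 197 kN (transverse, base value).
(i) R_nwl + R_nwt = 1685 kN; (ii) 0.85 R_nwl + 1.5 R_nwt = 1561 kN.
R_n = max = 1685 kN [governs: (i)]; φR_n = 1264 kN.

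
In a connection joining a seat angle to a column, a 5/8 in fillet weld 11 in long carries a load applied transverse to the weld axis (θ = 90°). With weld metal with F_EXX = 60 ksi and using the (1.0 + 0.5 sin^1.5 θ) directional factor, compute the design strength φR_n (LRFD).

φR_n ≈ 197 kip

t_e = 0.707 × 0.625 = 0.4419 in; A_we = 0.4419 × 11 = 4.861 in².
Directional factor: 1.0 + 0.5 sin^1.5(90°) = 1.5.
F_nw = 0.6 × 60 × 1.5 = 54 ksi.
φR_n = 0.75 × 54 × 4.861 = 196.9 kip.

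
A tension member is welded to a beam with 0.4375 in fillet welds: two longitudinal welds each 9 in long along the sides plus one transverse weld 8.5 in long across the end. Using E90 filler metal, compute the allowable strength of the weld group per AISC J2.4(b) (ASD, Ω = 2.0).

E90XX → F_EXX = 90 ksi.
t_e = 0.707 × 0.4375 = 0.3093 in.
R_nwl = 0.6 × 90 × 0.3093 × 18 = 300.7 kip (longitudinal, 2 welds).
R_nwt = 0.6 × 90 × 0.3093 × 8.5 = 142 kip (transverse, base value).
(i) R_nwl + R_nwt = 442.6 kip; (ii) 0.85 R_nwl + 1.5 R_nwt = 468.5 kip.
R_n = max = 468.5 kip [governs: (ii)]; R_n/Ω = 234.3 kip.

R_n/Ω ≈ 234 kip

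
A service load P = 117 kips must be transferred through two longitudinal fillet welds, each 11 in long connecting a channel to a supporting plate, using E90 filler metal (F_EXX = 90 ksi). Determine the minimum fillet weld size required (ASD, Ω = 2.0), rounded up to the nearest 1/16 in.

w = 5/16 in

Total weld length L = 22 in.
Required throat t_e = P × Ω / (0.6 F_EXX × L) = 117 × 2.0 / (0.6 × 90 × 22) = 0.197 in.
Required leg w = t_e / 0.707 = 0.2786 in → use 5/16 in.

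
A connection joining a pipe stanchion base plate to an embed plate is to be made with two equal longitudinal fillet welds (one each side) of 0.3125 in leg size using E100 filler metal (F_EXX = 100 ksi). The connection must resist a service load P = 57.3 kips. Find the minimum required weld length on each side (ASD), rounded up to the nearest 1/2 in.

L = 4.5 in on each side

Throat t_e = 0.707 × 0.3125 = 0.2209 in.
r_n/Ω = (0.6 × 100 × 0.2209) / 2.0 = 6.628 kip/in.
L_req = P / (r_n/Ω) = 57.3 / 6.628 = 8.645 in total.
Per side: 8.645 / 2 = 4.322 in.
Round up → use L = 4.5 in on each side.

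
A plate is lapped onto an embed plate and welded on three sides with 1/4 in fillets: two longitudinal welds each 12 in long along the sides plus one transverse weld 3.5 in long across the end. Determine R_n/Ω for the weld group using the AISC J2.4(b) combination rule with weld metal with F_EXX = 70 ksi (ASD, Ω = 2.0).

R_n/Ω ≈ 102 kips

t_e = 0.707 × 0.25 = 0.1767 in.
R_nwl = 0.6 × 70 × 0.1767 × 24 = 178.2 kips (longitudinal, 2 welds).
R_nwt = 0.6 × 70 × 0.1767 × 3.5 = 25.98 kips (transverse, base value).
(i) R_nwl + R_nwt = 204.1 kips; (ii) 0.85 R_nwl + 1.5 R_nwt = 190.4 kips.
R_n = max = 204.1 kips [governs: (i)]; R_n/Ω = 102.1 kips.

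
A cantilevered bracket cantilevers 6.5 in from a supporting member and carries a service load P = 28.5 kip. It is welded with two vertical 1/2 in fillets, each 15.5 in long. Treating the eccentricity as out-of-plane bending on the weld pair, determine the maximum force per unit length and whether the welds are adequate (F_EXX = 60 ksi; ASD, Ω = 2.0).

f_max ≈ 2.49 kip/in; adequate

L_w = 2 × 15.5 = 31 in; section modulus (unit throat) S = 2 × L²/6 = 80.08 in².
Direct shear f_v = P/L_w = 28.5/31 = 0.9194 kip/in.
Moment M = P × e = 28.5 × 6.5 = 185.25 kip·in; bending f_b = M/S = 2.313 kip/in.
f_max = √(f_v² + f_b²) = √(0.9194² + 2.313²) = 2.489 kip/in.
r_n/Ω = (1/2.0) × 0.6 × 60 × (0.707 × 0.5) = 6.363 kip/in → adequate.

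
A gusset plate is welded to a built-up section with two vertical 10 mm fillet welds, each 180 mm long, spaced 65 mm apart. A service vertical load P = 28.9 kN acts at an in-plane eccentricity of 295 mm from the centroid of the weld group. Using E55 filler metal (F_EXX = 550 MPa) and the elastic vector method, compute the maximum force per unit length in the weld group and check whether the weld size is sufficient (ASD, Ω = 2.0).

Total weld length L_w = 360 mm. Treat welds as unit-width lines.
Polar moment about centroid: J = 2[d³/12 + d(b/2)²] = 2[180³/12 + 180×32.5²] = 1352000 mm³.
Direct shear f_v = P/L_w = 28.9×10³ / 360 = 80.28 N/mm (vertical).
Torsion M = P·e = 28.9×10³ × 295 = 8525500 N·mm.
Critical point at (x, y) = (32.5, 90) from centroid. f_tx = M·y/J = 567.4 N/mm; f_ty = M·x/J = 204.9 N/mm.
Resultant f_max = √[f_tx² + (f_v + f_ty)²] = √[567.4² + (80.28 + 204.9)²] = 635.1 N/mm.
Capacity per unit length: r_n/Ω = (1/2.0) × 0.6 × 550 × (0.707 × 10) = 1167 N/mm.
635.1 ≤ 1167 → adequate.

f_max ≈ 635 N/mm; adequate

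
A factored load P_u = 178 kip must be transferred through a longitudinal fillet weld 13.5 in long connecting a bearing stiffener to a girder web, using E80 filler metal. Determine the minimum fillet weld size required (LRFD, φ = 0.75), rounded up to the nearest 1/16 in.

w = 9/16 in

E80XX → F_EXX = 80 ksi.
Total weld length L = 13.5 in.
Required throat t_e = P_u / (φ × 0.6 F_EXX × L) = 178 / (0.75 × 0.6 × 80 × 13.5) = 0.3663 in.
Required leg w = t_e / 0.707 = 0.518 in → use 9/16 in.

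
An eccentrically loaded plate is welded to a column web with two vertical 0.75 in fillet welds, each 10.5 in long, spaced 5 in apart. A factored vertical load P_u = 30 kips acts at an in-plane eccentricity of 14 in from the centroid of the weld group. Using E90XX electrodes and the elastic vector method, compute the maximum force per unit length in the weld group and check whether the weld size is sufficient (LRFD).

f_max ≈ 8.25 kip/in; adequate

E90XX → F_EXX = 90 ksi.
Total weld length L_w = 21 in. Treat welds as unit-width lines.
Polar moment about centroid: J = 2[d³/12 + d(b/2)²] = 2[10.5³/12 + 10.5×2.5²] = 324.2 in³.
Direct shear f_v = P/L_w = 30 / 21 = 1.429 kip/in (vertical).
Torsion M = P·e = 30 × 14 = 420 kip·in.
Critical point at (x, y) = (2.5, 5.25) from centroid. f_tx = M·y/J = 6.802 kip/in; f_ty = M·x/J = 3.239 kip/in.
Resultant f_max = √[f_tx² + (f_v + f_ty)²] = √[6.802² + (1.429 + 3.239)²] = 8.249 kip/in.
Capacity per unit length: φr_n = 0.75 × 0.6 × 90 × (0.707 × 0.75) = 21.48 kip/in.
8.249 ≤ 21.48 → adequate.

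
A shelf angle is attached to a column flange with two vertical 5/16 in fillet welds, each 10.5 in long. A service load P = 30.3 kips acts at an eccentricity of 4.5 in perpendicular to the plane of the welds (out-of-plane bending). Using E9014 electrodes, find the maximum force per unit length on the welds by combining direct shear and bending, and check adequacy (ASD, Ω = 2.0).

E90XX → F_EXX = 90 ksi.
L_w = 2 × 10.5 = 21 in; section modulus (unit throat) S = 2 × L²/6 = 36.75 in².
Direct shear f_v = P/L_w = 30.3/21 = 1.443 kip/in.
Moment M = P × e = 30.3 × 4.5 = 136.35 kip·in; bending f_b = M/S = 3.71 kip/in.
f_max = √(f_v² + f_b²) = √(1.443² + 3.71²) = 3.981 kip/in.
r_n/Ω = (1/2.0) × 0.6 × 90 × (0.707 × 0.3125) = 5.965 kip/in → adequate.

f_max ≈ 3.98 kip/in; adequate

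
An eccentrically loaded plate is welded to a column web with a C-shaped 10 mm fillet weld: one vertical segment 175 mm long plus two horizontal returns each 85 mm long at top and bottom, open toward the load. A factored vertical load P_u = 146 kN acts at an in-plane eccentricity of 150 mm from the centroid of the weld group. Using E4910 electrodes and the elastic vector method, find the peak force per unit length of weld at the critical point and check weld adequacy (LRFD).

E49XX → F_EXX = 490 MPa.
Total weld length L_w = 345 mm. Treat welds as unit-width lines.
Centroid: x̄ = 2×85×42.5 / 345 = 20.94 mm from the vertical weld.
Polar moment about centroid: J = I_x + I_y = [175³/12 + 2×85×87.5²] + [175×20.94² + 2(85³/12 + 85×21.56²)] = 2006000 mm³.
Direct shear f_v = P/L_w = 146×10³ / 345 = 423.2 N/mm (vertical).
Torsion M = P·e = 146×10³ × 150 = 21900000 N·mm.
Critical point at (x, y) = (64.06, 87.5) from centroid. f_tx = M·y/J = 955.1 N/mm; f_ty = M·x/J = 699.2 N/mm.
Resultant f_max = √[f_tx² + (f_v + f_ty)²] = √[955.1² + (423.2 + 699.2)²] = 1474 N/mm.
Capacity per unit length: φr_n = 0.75 × 0.6 × 490 × (0.707 × 10) = 1559 N/mm.
1474 ≤ 1559 → adequate.

f_max ≈ 1470 N/mm; adequate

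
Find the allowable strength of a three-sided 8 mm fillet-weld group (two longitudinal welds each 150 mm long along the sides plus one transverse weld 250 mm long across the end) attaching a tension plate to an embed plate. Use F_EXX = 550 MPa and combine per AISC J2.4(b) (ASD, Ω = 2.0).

t_e = 0.707 × 8 = 5.656 mm.
R_nwl = 0.6 × 550 × 5.656 × 300 × 10⁻³ = 559.9 kN (longitudinal, 2 welds).
R_nwt = 0.6 × 550 × 5.656 × 250 × 10⁻³ = 466.6 kN (transverse, base value).
(i) R_nwl + R_nwt = 1027 kN; (ii) 0.85 R_nwl + 1.5 R_nwt = 1176 kN.
R_n = max = 1176 kN [governs: (ii)]; R_n/Ω = 587.9 kN.

R_n/Ω ≈ 588 kN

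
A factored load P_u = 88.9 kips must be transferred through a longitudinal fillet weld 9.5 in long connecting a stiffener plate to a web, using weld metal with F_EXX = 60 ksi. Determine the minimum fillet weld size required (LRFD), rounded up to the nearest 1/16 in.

Total weld length L = 9.5 in.
Required throat t_e = P_u / (φ × 0.6 F_EXX × L) = 88.9 / (0.75 × 0.6 × 60 × 9.5) = 0.3466 in.
Required leg w = t_e / 0.707 = 0.4902 in → use 1/2 in.

w = 1/2 in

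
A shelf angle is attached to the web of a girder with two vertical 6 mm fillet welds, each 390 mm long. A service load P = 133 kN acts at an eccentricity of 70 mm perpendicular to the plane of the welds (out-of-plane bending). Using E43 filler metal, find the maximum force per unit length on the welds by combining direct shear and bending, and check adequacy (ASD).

f_max ≈ 251 N/mm; adequate

E43XX → F_EXX = 430 MPa.
L_w = 2 × 390 = 780 mm; section modulus (unit throat) S = 2 × L²/6 = 50700 mm².
Direct shear f_v = P/L_w = 133×10³/780 = 170.5 N/mm.
Moment M = P × e = 133×10³ × 70 = 9310000 N·mm; bending f_b = M/S = 183.6 N/mm.
f_max = √(f_v² + f_b²) = √(170.5² + 183.6²) = 250.6 N/mm.
r_n/Ω = (1/2.0) × 0.6 × 430 × (0.707 × 6) = 547.2 N/mm → adequate.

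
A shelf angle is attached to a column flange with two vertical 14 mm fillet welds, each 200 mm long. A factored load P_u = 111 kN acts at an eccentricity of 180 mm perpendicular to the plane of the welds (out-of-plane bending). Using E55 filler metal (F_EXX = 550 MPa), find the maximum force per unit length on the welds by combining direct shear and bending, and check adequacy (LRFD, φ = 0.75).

f_max ≈ 1520 N/mm; adequate

L_w = 2 × 200 = 400 mm; section modulus (unit throat) S = 2 × L²/6 = 13330 mm².
Direct shear f_v = P/L_w = 111×10³/400 = 277.5 N/mm.
Moment M = P × e = 111×10³ × 180 = 19980000 N·mm; bending f_b = M/S = 1498 N/mm.
f_max = √(f_v² + f_b²) = √(277.5² + 1498²) = 1524 N/mm.
φr_n = 0.75 × 0.6 × 550 × (0.707 × 14) = 2450 N/mm → adequate.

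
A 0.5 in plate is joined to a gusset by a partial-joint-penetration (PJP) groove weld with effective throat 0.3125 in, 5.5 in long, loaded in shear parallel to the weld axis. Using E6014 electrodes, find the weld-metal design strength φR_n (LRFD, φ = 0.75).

φR_n ≈ 46.4 kips

E60XX → F_EXX = 60 ksi.
Effective throat (given) t_e = 0.3125 in.
A_we = 0.3125 × 5.5 = 1.719 in².
F_nw = 0.6 F_EXX = 36 ksi.
φR_n = 0.75 × 36 × 1.719 = 46.41 kips.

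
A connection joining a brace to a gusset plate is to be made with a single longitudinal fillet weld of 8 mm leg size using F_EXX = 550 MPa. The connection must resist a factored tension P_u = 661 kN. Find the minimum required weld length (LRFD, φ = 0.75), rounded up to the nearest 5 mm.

L = 475 mm

Throat t_e = 0.707 × 8 = 5.656 mm.
φr_n = 0.75 × 0.6 × 550 × 5.656 × 10⁻³ = 1.4 kN/mm.
L_req = P_u / φr_n = 661 / 1.4 = 472.2 mm total.
Round up → use L = 475 mm.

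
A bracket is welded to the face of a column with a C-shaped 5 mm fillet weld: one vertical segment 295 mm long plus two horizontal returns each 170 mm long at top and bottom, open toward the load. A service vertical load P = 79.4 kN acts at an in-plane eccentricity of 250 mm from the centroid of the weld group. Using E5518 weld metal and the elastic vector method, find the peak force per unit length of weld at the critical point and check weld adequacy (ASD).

f_max ≈ 425 N/mm; adequate

E55XX → F_EXX = 550 MPa.
Total weld length L_w = 635 mm. Treat welds as unit-width lines.
Centroid: x̄ = 2×170×85 / 635 = 45.51 mm from the vertical weld.
Polar moment about centroid: J = I_x + I_y = [295³/12 + 2×170×147.5²] + [295×45.51² + 2(170³/12 + 170×39.49²)] = 11500000 mm³.
Direct shear f_v = P/L_w = 79.4×10³ / 635 = 125 N/mm (vertical).
Torsion M = P·e = 79.4×10³ × 250 = 19850000 N·mm.
Critical point at (x, y) = (124.5, 147.5) from centroid. f_tx = M·y/J = 254.7 N/mm; f_ty = M·x/J = 214.9 N/mm.
Resultant f_max = √[f_tx² + (f_v + f_ty)²] = √[254.7² + (125 + 214.9)²] = 424.8 N/mm.
Capacity per unit length: r_n/Ω = (1/2.0) × 0.6 × 550 × (0.707 × 5) = 583.3 N/mm.
424.8 ≤ 583.3 → adequate.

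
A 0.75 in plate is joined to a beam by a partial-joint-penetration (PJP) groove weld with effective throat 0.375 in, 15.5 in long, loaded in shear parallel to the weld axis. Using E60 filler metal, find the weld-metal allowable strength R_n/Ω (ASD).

R_n/Ω ≈ 105 kips

E60XX → F_EXX = 60 ksi.
Effective throat (given) t_e = 0.375 in.
A_we = 0.375 × 15.5 = 5.812 in².
F_nw = 0.6 F_EXX = 36 ksi.
R_n/Ω = (36 × 5.812) / 2.0 = 104.6 kips.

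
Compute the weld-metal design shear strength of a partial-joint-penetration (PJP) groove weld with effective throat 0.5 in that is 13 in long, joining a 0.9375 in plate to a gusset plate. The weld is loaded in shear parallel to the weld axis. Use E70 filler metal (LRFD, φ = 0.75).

φR_n ≈ 205 kip

E70XX → F_EXX = 70 ksi.
Effective throat (given) t_e = 0.5 in.
A_we = 0.5 × 13 = 6.5 in².
F_nw = 0.6 F_EXX = 42 ksi.
φR_n = 0.75 × 42 × 6.5 = 204.8 kip.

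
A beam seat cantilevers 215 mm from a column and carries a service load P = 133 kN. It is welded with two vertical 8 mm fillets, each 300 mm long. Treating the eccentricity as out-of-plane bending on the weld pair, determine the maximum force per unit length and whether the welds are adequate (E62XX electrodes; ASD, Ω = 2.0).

E62XX → F_EXX = 620 MPa.
L_w = 2 × 300 = 600 mm; section modulus (unit throat) S = 2 × L²/6 = 30000 mm².
Direct shear f_v = P/L_w = 133×10³/600 = 221.7 N/mm.
Moment M = P × e = 133×10³ × 215 = 28595000 N·mm; bending f_b = M/S = 953.2 N/mm.
f_max = √(f_v² + f_b²) = √(221.7² + 953.2²) = 978.6 N/mm.
r_n/Ω = (1/2.0) × 0.6 × 620 × (0.707 × 8) = 1052 N/mm → adequate.

f_max ≈ 979 N/mm; adequate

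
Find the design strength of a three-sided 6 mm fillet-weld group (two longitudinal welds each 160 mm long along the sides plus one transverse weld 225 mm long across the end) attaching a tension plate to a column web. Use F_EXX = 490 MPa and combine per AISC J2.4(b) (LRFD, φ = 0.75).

t_e = 0.707 × 6 = 4.242 mm.
R_nwl = 0.6 × 490 × 4.242 × 320 × 10⁻³ = 399.1 kN (longitudinal, 2 welds).
R_nwt = 0.6 × 490 × 4.242 × 225 × 10⁻³ = 280.6 kN (transverse, base value).
(i) R_nwl + R_nwt = 679.7 kN; (ii) 0.85 R_nwl + 1.5 R_nwt = 760.1 kN.
R_n = max = 760.1 kN [governs: (ii)]; φR_n = 570.1 kN.

φR_n ≈ 570 kN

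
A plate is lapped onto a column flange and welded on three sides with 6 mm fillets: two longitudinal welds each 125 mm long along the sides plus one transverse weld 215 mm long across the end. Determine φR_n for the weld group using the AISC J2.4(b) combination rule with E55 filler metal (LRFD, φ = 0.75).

E55XX → F_EXX = 550 MPa.
t_e = 0.707 × 6 = 4.242 mm.
R_nwl = 0.6 × 550 × 4.242 × 250 × 10⁻³ = 350 kN (longitudinal, 2 welds).
R_nwt = 0.6 × 550 × 4.242 × 215 × 10⁻³ = 301 kN (transverse, base value).
(i) R_nwl + R_nwt = 650.9 kN; (ii) 0.85 R_nwl + 1.5 R_nwt = 748.9 kN.
R_n = max = 748.9 kN [governs: (ii)]; φR_n = 561.7 kN.

φR_n ≈ 562 kN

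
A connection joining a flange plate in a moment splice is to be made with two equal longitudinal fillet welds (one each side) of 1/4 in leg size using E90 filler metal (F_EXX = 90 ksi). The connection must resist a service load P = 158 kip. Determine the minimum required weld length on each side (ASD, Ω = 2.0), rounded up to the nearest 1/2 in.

L = 17 in on each side

Throat t_e = 0.707 × 0.25 = 0.1767 in.
r_n/Ω = (0.6 × 90 × 0.1767) / 2.0 = 4.772 kip/in.
L_req = P / (r_n/Ω) = 158 / 4.772 = 33.11 in total.
Per side: 33.11 / 2 = 16.55 in.
Round up → use L = 17 in on each side.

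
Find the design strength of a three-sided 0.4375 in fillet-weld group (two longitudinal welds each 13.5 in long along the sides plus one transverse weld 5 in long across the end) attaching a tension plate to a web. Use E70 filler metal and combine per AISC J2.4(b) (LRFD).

φR_n ≈ 312 kips

E70XX → F_EXX = 70 ksi.
t_e = 0.707 × 0.4375 = 0.3093 in.
R_nwl = 0.6 × 70 × 0.3093 × 27 = 350.8 kips (longitudinal, 2 welds).
R_nwt = 0.6 × 70 × 0.3093 × 5 = 64.96 kips (transverse, base value).
(i) R_nwl + R_nwt = 415.7 kips; (ii) 0.85 R_nwl + 1.5 R_nwt = 395.6 kips.
R_n = max = 415.7 kips [governs: (i)]; φR_n = 311.8 kips.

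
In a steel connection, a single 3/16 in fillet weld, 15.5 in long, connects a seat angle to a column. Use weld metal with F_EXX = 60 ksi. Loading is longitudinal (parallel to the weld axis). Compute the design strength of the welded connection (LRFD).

φR_n ≈ 55.5 kips

Effective throat t_e = 0.707 × 0.1875 = 0.1326 in.
Total length L = 15.5 in; A_we = 0.1326 × 15.5 = 2.055 in².
F_nw = 0.6 F_EXX = 0.6 × 60 = 36 ksi.
φR_n = 0.75 × 36 × 2.055 = 55.48 kips.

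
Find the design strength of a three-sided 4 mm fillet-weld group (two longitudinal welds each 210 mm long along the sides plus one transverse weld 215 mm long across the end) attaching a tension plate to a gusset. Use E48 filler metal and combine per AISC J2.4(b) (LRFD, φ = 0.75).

E48XX → F_EXX = 480 MPa.
t_e = 0.707 × 4 = 2.828 mm.
R_nwl = 0.6 × 480 × 2.828 × 420 × 10⁻³ = 342.1 kN (longitudinal, 2 welds).
R_nwt = 0.6 × 480 × 2.828 × 215 × 10⁻³ = 175.1 kN (transverse, base value).
(i) R_nwl + R_nwt = 517.2 kN; (ii) 0.85 R_nwl + 1.5 R_nwt = 553.4 kN.
R_n = max = 553.4 kN [governs: (ii)]; φR_n = 415.1 kN.

φR_n ≈ 415 kN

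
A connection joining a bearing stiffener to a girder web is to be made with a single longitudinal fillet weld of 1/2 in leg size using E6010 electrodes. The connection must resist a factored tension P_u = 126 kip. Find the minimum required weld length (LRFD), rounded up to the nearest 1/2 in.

L = 13.5 in

E60XX → F_EXX = 60 ksi.
Throat t_e = 0.707 × 0.5 = 0.3535 in.
φr_n = 0.75 × 0.6 × 60 × 0.3535 = 9.544 kip/in.
L_req = P_u / φr_n = 126 / 9.544 = 13.2 in total.
Round up → use L = 13.5 in.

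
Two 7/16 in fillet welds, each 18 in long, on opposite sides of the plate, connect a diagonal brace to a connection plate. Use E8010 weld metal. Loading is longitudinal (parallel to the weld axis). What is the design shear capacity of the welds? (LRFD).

φR_n ≈ 401 kips

E80XX → F_EXX = 80 ksi.
Effective throat t_e = 0.707 × 0.4375 = 0.3093 in.
Total length L = 36 in; A_we = 0.3093 × 36 = 11.14 in².
F_nw = 0.6 F_EXX = 0.6 × 80 = 48 ksi.
φR_n = 0.75 × 48 × 11.14 = 400.9 kips.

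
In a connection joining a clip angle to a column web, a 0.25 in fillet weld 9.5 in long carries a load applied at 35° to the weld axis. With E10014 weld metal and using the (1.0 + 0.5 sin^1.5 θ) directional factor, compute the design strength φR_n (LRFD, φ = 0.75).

φR_n ≈ 92 kip

E100XX → F_EXX = 100 ksi.
t_e = 0.707 × 0.25 = 0.1767 in; A_we = 0.1767 × 9.5 = 1.679 in².
Directional factor: 1.0 + 0.5 sin^1.5(35°) = 1.217.
F_nw = 0.6 × 100 × 1.217 = 73.03 ksi.
φR_n = 0.75 × 73.03 × 1.679 = 91.97 kip.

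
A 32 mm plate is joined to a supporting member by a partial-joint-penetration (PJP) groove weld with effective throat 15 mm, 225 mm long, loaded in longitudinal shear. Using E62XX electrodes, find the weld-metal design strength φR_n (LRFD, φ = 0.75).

E62XX → F_EXX = 620 MPa.
Effective throat (given) t_e = 15 mm.
A_we = 15 × 225 = 3375 mm².
F_nw = 0.6 F_EXX = 372 MPa.
φR_n = 0.75 × 372 × 3375 × 10⁻³ = 941.6 kN.

φR_n ≈ 942 kN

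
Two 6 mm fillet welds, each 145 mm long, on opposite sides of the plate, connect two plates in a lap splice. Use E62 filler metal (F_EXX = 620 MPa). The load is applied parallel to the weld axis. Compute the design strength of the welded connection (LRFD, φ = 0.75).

Effective throat t_e = 0.707 × 6 = 4.242 mm.
Total length L = 290 mm; A_we = 4.242 × 290 = 1230 mm².
F_nw = 0.6 F_EXX = 0.6 × 620 = 372 MPa.
φR_n = 0.75 × 372 × 1230 × 10⁻³ = 343.2 kN.

φR_n ≈ 343 kN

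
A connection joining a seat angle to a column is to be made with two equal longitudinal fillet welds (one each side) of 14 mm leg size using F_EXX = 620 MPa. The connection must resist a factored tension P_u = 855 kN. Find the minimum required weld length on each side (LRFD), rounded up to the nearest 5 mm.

Throat t_e = 0.707 × 14 = 9.898 mm.
φr_n = 0.75 × 0.6 × 620 × 9.898 × 10⁻³ = 2.762 kN/mm.
L_req = P_u / φr_n = 855 / 2.762 = 309.6 mm total.
Per side: 309.6 / 2 = 154.8 mm.
Round up → use L = 155 mm on each side.

L = 155 mm on each side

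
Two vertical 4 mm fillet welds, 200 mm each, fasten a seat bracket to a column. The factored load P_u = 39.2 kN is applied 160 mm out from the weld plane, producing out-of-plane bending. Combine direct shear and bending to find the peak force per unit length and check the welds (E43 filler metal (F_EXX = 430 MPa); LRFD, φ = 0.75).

f_max ≈ 480 N/mm; adequate

L_w = 2 × 200 = 400 mm; section modulus (unit throat) S = 2 × L²/6 = 13330 mm².
Direct shear f_v = P/L_w = 39.2×10³/400 = 98 N/mm.
Moment M = P × e = 39.2×10³ × 160 = 6272000 N·mm; bending f_b = M/S = 470.4 N/mm.
f_max = √(f_v² + f_b²) = √(98² + 470.4²) = 480.5 N/mm.
φr_n = 0.75 × 0.6 × 430 × (0.707 × 4) = 547.2 N/mm → adequate.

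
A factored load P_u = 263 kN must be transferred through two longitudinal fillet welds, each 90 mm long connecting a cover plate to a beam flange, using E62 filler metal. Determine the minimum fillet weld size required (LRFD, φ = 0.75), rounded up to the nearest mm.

w = 8 mm

E62XX → F_EXX = 620 MPa.
Total weld length L = 180 mm.
Required throat t_e = P_u / (φ × 0.6 F_EXX × L) = 263 / (0.75 × 0.6 × 620 × 180 × 10⁻³) = 5.237 mm.
Required leg w = t_e / 0.707 = 7.407 mm → use 8 mm.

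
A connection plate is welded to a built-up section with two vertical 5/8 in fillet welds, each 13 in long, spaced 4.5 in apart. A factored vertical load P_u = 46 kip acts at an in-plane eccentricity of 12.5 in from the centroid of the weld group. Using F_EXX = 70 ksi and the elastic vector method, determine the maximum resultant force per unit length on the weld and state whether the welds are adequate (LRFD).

Total weld length L_w = 26 in. Treat welds as unit-width lines.
Polar moment about centroid: J = 2[d³/12 + d(b/2)²] = 2[13³/12 + 13×2.25²] = 497.8 in³.
Direct shear f_v = P/L_w = 46 / 26 = 1.769 kip/in (vertical).
Torsion M = P·e = 46 × 12.5 = 575 kip·in.
Critical point at (x, y) = (2.25, 6.5) from centroid. f_tx = M·y/J = 7.508 kip/in; f_ty = M·x/J = 2.599 kip/in.
Resultant f_max = √[f_tx² + (f_v + f_ty)²] = √[7.508² + (1.769 + 2.599)²] = 8.686 kip/in.
Capacity per unit length: φr_n = 0.75 × 0.6 × 70 × (0.707 × 0.625) = 13.92 kip/in.
8.686 ≤ 13.92 → adequate.

f_max ≈ 8.69 kip/in; adequate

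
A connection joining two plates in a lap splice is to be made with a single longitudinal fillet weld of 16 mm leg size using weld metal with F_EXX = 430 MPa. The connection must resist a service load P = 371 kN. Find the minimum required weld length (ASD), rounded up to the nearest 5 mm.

Throat t_e = 0.707 × 16 = 11.31 mm.
r_n/Ω = (0.6 × 430 × 11.31) / 2.0 = 1459 N/mm = 1.459 kN/mm.
L_req = P / (r_n/Ω) = 371 / 1.459 = 254.2 mm total.
Round up → use L = 255 mm.

L = 255 mm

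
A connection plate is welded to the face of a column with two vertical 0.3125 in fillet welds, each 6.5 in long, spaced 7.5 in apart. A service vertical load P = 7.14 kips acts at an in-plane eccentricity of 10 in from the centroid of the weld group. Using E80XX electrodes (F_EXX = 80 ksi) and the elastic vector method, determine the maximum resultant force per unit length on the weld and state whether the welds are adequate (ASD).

Total weld length L_w = 13 in. Treat welds as unit-width lines.
Polar moment about centroid: J = 2[d³/12 + d(b/2)²] = 2[6.5³/12 + 6.5×3.75²] = 228.6 in³.
Direct shear f_v = P/L_w = 7.14 / 13 = 0.5492 kip/in (vertical).
Torsion M = P·e = 7.14 × 10 = 71.4 kip·in.
Critical point at (x, y) = (3.75, 3.25) from centroid. f_tx = M·y/J = 1.015 kip/in; f_ty = M·x/J = 1.171 kip/in.
Resultant f_max = √[f_tx² + (f_v + f_ty)²] = √[1.015² + (0.5492 + 1.171)²] = 1.998 kip/in.
Capacity per unit length: r_n/Ω = (1/2.0) × 0.6 × 80 × (0.707 × 0.3125) = 5.302 kip/in.
1.998 ≤ 5.302 → adequate.

f_max ≈ 2 kip/in; adequate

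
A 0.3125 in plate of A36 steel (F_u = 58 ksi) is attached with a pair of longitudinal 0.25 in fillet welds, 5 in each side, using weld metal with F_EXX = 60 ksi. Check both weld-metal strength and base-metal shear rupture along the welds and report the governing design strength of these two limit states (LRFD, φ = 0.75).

t_e = 0.707 × 0.25 = 0.1767 in; L = 10 in.
Weld metal: φR_n = 0.75 × 0.6 × 60 × 0.1767 × 10 = 47.72 kips.
Base metal (shear rupture): φR_n = 0.75 × 0.6 × 58 × 0.3125 × 10 = 81.56 kips.
Governing: weld metal.

φR_n ≈ 47.7 kips (weld metal governs)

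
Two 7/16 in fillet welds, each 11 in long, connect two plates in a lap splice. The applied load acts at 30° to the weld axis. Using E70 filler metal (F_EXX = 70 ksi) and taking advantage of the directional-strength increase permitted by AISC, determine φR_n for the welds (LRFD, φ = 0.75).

t_e = 0.707 × 0.4375 = 0.3093 in; A_we = 0.3093 × 22 = 6.805 in².
Directional factor: 1.0 + 0.5 sin^1.5(30°) = 1.177.
F_nw = 0.6 × 70 × 1.177 = 49.42 ksi.
φR_n = 0.75 × 49.42 × 6.805 = 252.2 kip.

φR_n ≈ 252 kip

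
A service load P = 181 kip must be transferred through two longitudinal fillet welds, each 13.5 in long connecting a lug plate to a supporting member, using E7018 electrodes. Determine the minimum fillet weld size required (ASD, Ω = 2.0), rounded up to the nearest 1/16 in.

w = 1/2 in

E70XX → F_EXX = 70 ksi.
Total weld length L = 27 in.
Required throat t_e = P × Ω / (0.6 F_EXX × L) = 181 × 2.0 / (0.6 × 70 × 27) = 0.3192 in.
Required leg w = t_e / 0.707 = 0.4515 in → use 1/2 in.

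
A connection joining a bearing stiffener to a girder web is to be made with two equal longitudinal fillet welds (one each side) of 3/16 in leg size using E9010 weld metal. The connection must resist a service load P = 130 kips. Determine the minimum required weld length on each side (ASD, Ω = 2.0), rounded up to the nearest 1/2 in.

L = 18.5 in on each side

E90XX → F_EXX = 90 ksi.
Throat t_e = 0.707 × 0.1875 = 0.1326 in.
r_n/Ω = (0.6 × 90 × 0.1326) / 2.0 = 3.579 kip/in.
L_req = P / (r_n/Ω) = 130 / 3.579 = 36.32 in total.
Per side: 36.32 / 2 = 18.16 in.
Round up → use L = 18.5 in on each side.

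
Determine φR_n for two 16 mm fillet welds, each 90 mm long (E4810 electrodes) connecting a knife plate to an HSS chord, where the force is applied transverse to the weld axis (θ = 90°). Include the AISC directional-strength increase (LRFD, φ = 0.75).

E48XX → F_EXX = 480 MPa.
t_e = 0.707 × 16 = 11.31 mm; A_we = 11.31 × 180 = 2036 mm².
Directional factor: 1.0 + 0.5 sin^1.5(90°) = 1.5.
F_nw = 0.6 × 480 × 1.5 = 432 MPa.
φR_n = 0.75 × 432 × 2036 × 10⁻³ = 659.7 kN.

φR_n ≈ 660 kN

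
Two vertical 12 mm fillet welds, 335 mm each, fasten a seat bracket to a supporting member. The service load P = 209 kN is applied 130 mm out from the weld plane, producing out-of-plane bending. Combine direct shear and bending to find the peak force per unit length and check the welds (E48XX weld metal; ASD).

E48XX → F_EXX = 480 MPa.
L_w = 2 × 335 = 670 mm; section modulus (unit throat) S = 2 × L²/6 = 37410 mm².
Direct shear f_v = P/L_w = 209×10³/670 = 311.9 N/mm.
Moment M = P × e = 209×10³ × 130 = 27170000 N·mm; bending f_b = M/S = 726.3 N/mm.
f_max = √(f_v² + f_b²) = √(311.9² + 726.3²) = 790.5 N/mm.
r_n/Ω = (1/2.0) × 0.6 × 480 × (0.707 × 12) = 1222 N/mm → adequate.

f_max ≈ 790 N/mm; adequate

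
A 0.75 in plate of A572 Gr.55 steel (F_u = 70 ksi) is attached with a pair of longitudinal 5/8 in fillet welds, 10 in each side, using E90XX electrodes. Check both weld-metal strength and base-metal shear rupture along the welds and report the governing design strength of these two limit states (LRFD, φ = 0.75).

φR_n ≈ 358 kip (weld metal governs)

E90XX → F_EXX = 90 ksi.
t_e = 0.707 × 0.625 = 0.4419 in; L = 20 in.
Weld metal: φR_n = 0.75 × 0.6 × 90 × 0.4419 × 20 = 357.9 kip.
Base metal (shear rupture): φR_n = 0.75 × 0.6 × 70 × 0.75 × 20 = 472.5 kip.
Governing: weld metal.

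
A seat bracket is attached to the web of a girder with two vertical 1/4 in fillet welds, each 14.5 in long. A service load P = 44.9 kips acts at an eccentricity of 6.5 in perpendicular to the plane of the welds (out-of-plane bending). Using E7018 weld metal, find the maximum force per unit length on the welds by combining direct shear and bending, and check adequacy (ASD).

E70XX → F_EXX = 70 ksi.
L_w = 2 × 14.5 = 29 in; section modulus (unit throat) S = 2 × L²/6 = 70.08 in².
Direct shear f_v = P/L_w = 44.9/29 = 1.548 kip/in.
Moment M = P × e = 44.9 × 6.5 = 291.85 kip·in; bending f_b = M/S = 4.164 kip/in.
f_max = √(f_v² + f_b²) = √(1.548² + 4.164²) = 4.443 kip/in.
r_n/Ω = (1/2.0) × 0.6 × 70 × (0.707 × 0.25) = 3.712 kip/in → NOT adequate.

f_max ≈ 4.44 kip/in; NOT adequate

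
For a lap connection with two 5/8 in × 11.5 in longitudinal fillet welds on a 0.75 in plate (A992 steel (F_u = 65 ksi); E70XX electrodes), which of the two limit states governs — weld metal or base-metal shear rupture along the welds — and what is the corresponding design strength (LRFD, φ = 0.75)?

E70XX → F_EXX = 70 ksi.
t_e = 0.707 × 0.625 = 0.4419 in; L = 23 in.
Weld metal: φR_n = 0.75 × 0.6 × 70 × 0.4419 × 23 = 320.1 kip.
Base metal (shear rupture): φR_n = 0.75 × 0.6 × 65 × 0.75 × 23 = 504.6 kip.
Governing: weld metal.

φR_n ≈ 320 kip (weld metal governs)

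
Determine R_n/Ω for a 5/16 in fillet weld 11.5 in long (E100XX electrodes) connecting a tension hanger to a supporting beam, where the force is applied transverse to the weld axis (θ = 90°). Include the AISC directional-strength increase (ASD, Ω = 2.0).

E100XX → F_EXX = 100 ksi.
t_e = 0.707 × 0.3125 = 0.2209 in; A_we = 0.2209 × 11.5 = 2.541 in².
Directional factor: 1.0 + 0.5 sin^1.5(90°) = 1.5.
F_nw = 0.6 × 100 × 1.5 = 90 ksi.
R_n/Ω = (90 × 2.541) / 2.0 = 114.3 kip.

R_n/Ω ≈ 114 kip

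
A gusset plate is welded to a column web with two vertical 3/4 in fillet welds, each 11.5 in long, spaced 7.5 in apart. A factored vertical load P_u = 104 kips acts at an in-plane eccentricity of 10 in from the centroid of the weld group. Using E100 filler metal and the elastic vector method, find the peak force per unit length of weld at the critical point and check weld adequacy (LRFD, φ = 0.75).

E100XX → F_EXX = 100 ksi.
Total weld length L_w = 23 in. Treat welds as unit-width lines.
Polar moment about centroid: J = 2[d³/12 + d(b/2)²] = 2[11.5³/12 + 11.5×3.75²] = 576.9 in³.
Direct shear f_v = P/L_w = 104 / 23 = 4.522 kip/in (vertical).
Torsion M = P·e = 104 × 10 = 1040 kip·in.
Critical point at (x, y) = (3.75, 5.75) from centroid. f_tx = M·y/J = 10.37 kip/in; f_ty = M·x/J = 6.76 kip/in.
Resultant f_max = √[f_tx² + (f_v + f_ty)²] = √[10.37² + (4.522 + 6.76)²] = 15.32 kip/in.
Capacity per unit length: φr_n = 0.75 × 0.6 × 100 × (0.707 × 0.75) = 23.86 kip/in.
15.32 ≤ 23.86 → adequate.

f_max ≈ 15.3 kip/in; adequate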